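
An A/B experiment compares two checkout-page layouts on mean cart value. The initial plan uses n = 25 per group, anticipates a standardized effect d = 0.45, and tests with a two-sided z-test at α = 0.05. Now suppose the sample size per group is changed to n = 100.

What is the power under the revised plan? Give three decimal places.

With n = 100 per group: δ = d·√(n/2) = 0.45 × √(100/2) = 3.1820. Critical value z_{0.025} = 1.960.
Revised power = Φ(δ − 1.960) + Φ(−δ − 1.960) = Φ(1.222) + Φ(-5.142) = 0.8891 + 0.0000 = 0.8891.

Power ≈ 0.889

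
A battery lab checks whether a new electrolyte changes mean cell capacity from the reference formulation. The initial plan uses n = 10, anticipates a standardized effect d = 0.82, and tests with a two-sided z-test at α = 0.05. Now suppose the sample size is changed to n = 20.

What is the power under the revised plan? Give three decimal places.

With n = 20: δ = d·√n = 0.82 × √20 = 3.6672. Critical value z_{0.025} = 1.960.
Revised power = Φ(δ − 1.960) + Φ(−δ − 1.960) = Φ(1.707) + Φ(-5.627) = 0.9561 + 0.0000 = 0.9561.

Power ≈ 0.956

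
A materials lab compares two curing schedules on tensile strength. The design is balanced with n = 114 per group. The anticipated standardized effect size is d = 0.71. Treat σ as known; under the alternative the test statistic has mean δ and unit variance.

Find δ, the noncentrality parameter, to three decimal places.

δ ≈ 5.360

δ = d·√(n/2) = 0.71 × √(114/2) = 5.3604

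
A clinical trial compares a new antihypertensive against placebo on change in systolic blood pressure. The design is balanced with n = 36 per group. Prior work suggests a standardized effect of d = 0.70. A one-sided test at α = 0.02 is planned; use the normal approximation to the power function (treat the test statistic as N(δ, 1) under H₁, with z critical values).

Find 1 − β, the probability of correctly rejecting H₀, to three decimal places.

Noncentrality parameter: δ = d·√(n/2) = 0.70 × √(36/2) = 2.9698
One-sided α = 0.02 → critical value z_{0.02} = 2.054.
Power = P(Z > 2.054 − δ) = Φ(0.916) = 0.8202.

Power ≈ 0.820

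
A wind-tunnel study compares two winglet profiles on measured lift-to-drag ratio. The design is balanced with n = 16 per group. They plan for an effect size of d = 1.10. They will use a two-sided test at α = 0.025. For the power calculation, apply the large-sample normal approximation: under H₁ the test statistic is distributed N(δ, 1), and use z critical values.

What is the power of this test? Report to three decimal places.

Noncentrality parameter: δ = d·√(n/2) = 1.10 × √(16/2) = 3.1113
Critical value for a two-sided test at α = 0.025: z_{α/2} = 2.241.
Power = Φ(δ − 2.241) + Φ(−δ − 2.241) = Φ(0.870) + Φ(-5.353) = 0.8078 + 0.0000 = 0.8078.

Power ≈ 0.808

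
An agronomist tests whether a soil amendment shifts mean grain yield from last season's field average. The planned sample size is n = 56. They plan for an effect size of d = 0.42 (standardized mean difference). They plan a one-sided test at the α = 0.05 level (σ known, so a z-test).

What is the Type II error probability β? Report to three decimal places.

β ≈ 0.067

Noncentrality parameter: δ = d·√n = 0.42 × √56 = 3.1430
Critical value for a one-sided test at α = 0.05: z_α = 1.645.
Power = P(Z > 1.645 − δ) = Φ(1.498) = 0.9330.
Type II error: β = 1 − power = 1 − 0.9330 = 0.0670.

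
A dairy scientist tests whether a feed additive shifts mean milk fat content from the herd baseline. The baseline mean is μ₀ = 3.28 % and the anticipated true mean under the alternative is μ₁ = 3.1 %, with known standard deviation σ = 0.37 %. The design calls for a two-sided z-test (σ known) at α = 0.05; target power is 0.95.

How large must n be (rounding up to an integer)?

n = 55

Standardized effect: d = |μ₁ − μ₀| / σ = |3.1 − 3.28| / 0.37 = 0.4865
For power 0.95 need Φ(δ − z_{0.025}) = 0.95, so δ = z_{0.025} + z_{0.05} = 1.960 + 1.645 = 3.605.
(The Φ(−δ − z_{α/2}) term is vanishingly small for δ > 0 and is dropped in the standard sample-size formula.)
δ = d·√n ⇒ n = (δ/d)² = (3.605 / 0.4865)² = 54.91.
Rounding up, n = 55.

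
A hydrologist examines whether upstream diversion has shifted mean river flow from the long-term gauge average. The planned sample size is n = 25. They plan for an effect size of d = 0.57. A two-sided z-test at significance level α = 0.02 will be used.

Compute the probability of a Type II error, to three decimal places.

β ≈ 0.300

Noncentrality parameter: δ = d·√n = 0.57 × √25 = 2.8500
Critical value for a two-sided test at α = 0.02: z_{α/2} = 2.326.
Power = Φ(δ − 2.326) + Φ(−δ − 2.326) = Φ(0.524) + Φ(-5.176) = 0.6997 + 0.0000 = 0.6997.
Type II error: β = 1 − power = 1 − 0.6997 = 0.3003.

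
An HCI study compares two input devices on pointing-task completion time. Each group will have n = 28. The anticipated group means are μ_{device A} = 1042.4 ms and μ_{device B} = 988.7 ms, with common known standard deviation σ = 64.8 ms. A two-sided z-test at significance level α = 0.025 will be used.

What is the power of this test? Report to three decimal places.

Power ≈ 0.805

Standardized effect: d = |μ_{device A} − μ_{device B}| / σ = |1042.4 − 988.7| / 64.8 = 0.8287
Noncentrality parameter: δ = d·√(n/2) = 0.8287 × √(28/2) = 3.1007
Critical value for a two-sided test at α = 0.025: z_{α/2} = 2.241.
Power = Φ(δ − 2.241) + Φ(−δ − 2.241) = Φ(0.859) + Φ(-5.342) = 0.8049 + 0.0000 = 0.8049.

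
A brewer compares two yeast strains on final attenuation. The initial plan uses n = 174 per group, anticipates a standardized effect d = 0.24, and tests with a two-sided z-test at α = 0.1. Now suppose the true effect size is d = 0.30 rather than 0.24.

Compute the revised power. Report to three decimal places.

Power ≈ 0.876

With d = 0.30: δ = d·√(n/2) = 0.30 × √(174/2) = 2.7982. Critical value z_{0.05} = 1.645.
Revised power = Φ(δ − 1.645) + Φ(−δ − 1.645) = Φ(1.153) + Φ(-4.443) = 0.8756 + 0.0000 = 0.8756.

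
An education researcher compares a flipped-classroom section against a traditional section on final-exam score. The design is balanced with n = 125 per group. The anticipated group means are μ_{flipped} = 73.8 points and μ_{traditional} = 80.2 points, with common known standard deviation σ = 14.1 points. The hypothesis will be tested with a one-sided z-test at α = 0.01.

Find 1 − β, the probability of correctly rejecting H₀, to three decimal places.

Standardized effect: d = |μ_{flipped} − μ_{traditional}| / σ = |73.8 − 80.2| / 14.1 = 0.4539
Noncentrality parameter: δ = d·√(n/2) = 0.4539 × √(125/2) = 3.5884
Critical value for a one-sided test at α = 0.01: z_α = 2.326.
Power = Φ(δ − 2.326) = Φ(1.262) = 0.8965.

Power ≈ 0.897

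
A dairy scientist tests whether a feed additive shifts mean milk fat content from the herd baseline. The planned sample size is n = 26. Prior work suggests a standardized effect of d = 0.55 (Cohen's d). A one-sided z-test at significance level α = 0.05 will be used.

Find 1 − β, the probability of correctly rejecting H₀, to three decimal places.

Power ≈ 0.877

Noncentrality parameter: δ = d·√n = 0.55 × √26 = 2.8045
One-sided α = 0.05 → critical value z_{0.05} = 1.645.
Power = Φ(δ − 1.645) = Φ(1.160) = 0.8769.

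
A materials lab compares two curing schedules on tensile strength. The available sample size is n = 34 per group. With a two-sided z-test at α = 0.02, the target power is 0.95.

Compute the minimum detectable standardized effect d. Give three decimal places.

Need Φ(δ − 2.326) = 0.95, so δ = 2.326 + 1.645 = 3.971.
(The second rejection-region term Φ(−δ − z_{α/2}) is negligible and dropped.)
δ = d·√(n/2) ⇒ d = δ/√(n/2) = 3.971/√(34/2) = 0.9632.

d ≈ 0.963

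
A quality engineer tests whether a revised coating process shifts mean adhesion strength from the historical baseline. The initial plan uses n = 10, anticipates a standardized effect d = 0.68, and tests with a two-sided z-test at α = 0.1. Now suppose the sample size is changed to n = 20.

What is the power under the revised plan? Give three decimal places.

With n = 20: δ = d·√n = 0.68 × √20 = 3.0411. Critical value z_{0.05} = 1.645.
Revised power = Φ(δ − 1.645) + Φ(−δ − 1.645) = Φ(1.396) + Φ(-4.686) = 0.9187 + 0.0000 = 0.9187.

Power ≈ 0.919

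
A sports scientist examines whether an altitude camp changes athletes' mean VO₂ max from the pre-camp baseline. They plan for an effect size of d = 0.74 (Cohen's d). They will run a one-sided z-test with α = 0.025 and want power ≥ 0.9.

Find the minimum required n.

n = 20

Set Φ(δ − 1.960) = 0.9; then δ − 1.960 = Φ⁻¹(0.9) = 1.282, giving δ = 3.242.
δ = d·√n ⇒ n = (δ/d)² = (3.242 / 0.74)² = 19.19.
Round up to the next whole unit.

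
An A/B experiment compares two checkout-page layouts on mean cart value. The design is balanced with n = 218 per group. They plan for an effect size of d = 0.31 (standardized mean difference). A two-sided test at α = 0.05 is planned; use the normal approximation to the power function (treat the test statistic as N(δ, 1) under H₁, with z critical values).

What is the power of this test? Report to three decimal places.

Power ≈ 0.899

Noncentrality parameter: δ = d·√(n/2) = 0.31 × √(218/2) = 3.2365
Two-sided α = 0.05 → critical value z_{0.025} = 1.960.
Power = Φ(δ − 1.960) + Φ(−δ − 1.960) = Φ(1.277) + Φ(-5.196) = 0.8991 + 0.0000 = 0.8991.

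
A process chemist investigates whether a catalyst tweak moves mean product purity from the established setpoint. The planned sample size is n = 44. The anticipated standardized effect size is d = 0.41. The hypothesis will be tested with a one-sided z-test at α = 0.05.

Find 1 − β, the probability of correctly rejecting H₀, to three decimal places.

Power ≈ 0.859

Noncentrality parameter: δ = d·√n = 0.41 × √44 = 2.7196
Critical value for a one-sided test at α = 0.05: z_α = 1.645.
Power = P(Z > 1.645 − δ) = Φ(1.075) = 0.8588.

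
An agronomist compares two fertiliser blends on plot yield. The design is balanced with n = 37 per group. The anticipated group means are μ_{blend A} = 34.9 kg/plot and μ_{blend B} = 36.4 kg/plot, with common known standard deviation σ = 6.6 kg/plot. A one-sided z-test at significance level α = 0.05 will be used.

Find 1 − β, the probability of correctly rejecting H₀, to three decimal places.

Power ≈ 0.252

Standardized effect: d = |μ_{blend A} − μ_{blend B}| / σ = |34.9 − 36.4| / 6.6 = 0.2273
Noncentrality parameter: λ = d·√(n/2) = 0.2273 × √(37/2) = 0.9775
One-sided α = 0.05 → critical value z_{0.05} = 1.645.
Power = Φ(λ − 1.645) = Φ(-0.667) = 0.2523.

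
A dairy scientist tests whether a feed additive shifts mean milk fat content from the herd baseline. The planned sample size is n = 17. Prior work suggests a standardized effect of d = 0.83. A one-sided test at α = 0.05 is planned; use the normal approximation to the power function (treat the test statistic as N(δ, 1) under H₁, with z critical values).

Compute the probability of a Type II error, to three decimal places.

β ≈ 0.038

Noncentrality parameter: δ = d·√n = 0.83 × √17 = 3.4222
One-sided α = 0.05 → critical value z_{0.05} = 1.645.
Power = Φ(δ − 1.645) = Φ(1.777) = 0.9622.
Type II error: β = 1 − power = 1 − 0.9622 = 0.0378.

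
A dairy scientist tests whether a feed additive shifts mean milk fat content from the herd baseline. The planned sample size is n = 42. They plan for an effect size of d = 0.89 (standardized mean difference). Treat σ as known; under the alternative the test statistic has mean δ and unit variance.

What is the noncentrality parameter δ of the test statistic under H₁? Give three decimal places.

The noncentrality parameter scales effect size by the design's sample-size factor: δ = d·√n = 0.89 × √42 = 5.7679

δ ≈ 5.768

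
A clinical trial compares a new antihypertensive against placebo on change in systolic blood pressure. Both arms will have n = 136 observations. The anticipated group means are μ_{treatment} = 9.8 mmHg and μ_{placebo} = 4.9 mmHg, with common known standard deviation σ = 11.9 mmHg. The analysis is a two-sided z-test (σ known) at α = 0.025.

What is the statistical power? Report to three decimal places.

Standardized effect: d = |μ_{treatment} − μ_{placebo}| / σ = |9.8 − 4.9| / 11.9 = 0.4118
Noncentrality parameter: δ = d·√(n/2) = 0.4118 × √(136/2) = 3.3955
Two-sided α = 0.025 → critical value z_{0.0125} = 2.241.
Power = Φ(δ − 2.241) + Φ(−δ − 2.241) = Φ(1.154) + Φ(-5.637) = 0.8758 + 0.0000 = 0.8758.

Power ≈ 0.876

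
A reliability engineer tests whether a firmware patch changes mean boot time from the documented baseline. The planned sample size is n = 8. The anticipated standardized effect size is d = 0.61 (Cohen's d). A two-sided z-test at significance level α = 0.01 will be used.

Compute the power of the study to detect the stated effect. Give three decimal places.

Power ≈ 0.198

Noncentrality parameter: δ = d·√n = 0.61 × √8 = 1.7253
Two-sided α = 0.01 → critical value z_{0.005} = 2.576.
Power = Φ(δ − 2.576) + Φ(−δ − 2.576) = Φ(-0.850) + Φ(-4.301) = 0.1975 + 0.0000 = 0.1975.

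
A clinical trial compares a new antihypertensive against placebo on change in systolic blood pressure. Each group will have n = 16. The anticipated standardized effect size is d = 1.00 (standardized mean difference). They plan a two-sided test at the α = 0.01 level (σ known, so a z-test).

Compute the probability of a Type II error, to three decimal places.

Noncentrality parameter: δ = d·√(n/2) = 1.00 × √(16/2) = 2.8284
Two-sided α = 0.01 → critical value z_{0.005} = 2.576.
Power = Φ(δ − 2.576) + Φ(−δ − 2.576) = Φ(0.253) + Φ(-5.404) = 0.5997 + 0.0000 = 0.5997.
Type II error: β = 1 − power = 1 − 0.5997 = 0.4003.

β ≈ 0.400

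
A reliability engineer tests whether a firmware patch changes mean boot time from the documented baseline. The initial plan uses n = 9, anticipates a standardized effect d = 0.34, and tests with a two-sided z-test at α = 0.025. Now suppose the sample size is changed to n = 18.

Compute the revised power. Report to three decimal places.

Power ≈ 0.212

With n = 18: δ = d·√n = 0.34 × √18 = 1.4425. Critical value z_{0.0125} = 2.241.
Revised power = Φ(δ − 2.241) + Φ(−δ − 2.241) = Φ(-0.799) + Φ(-3.684) = 0.2122 + 0.0001 = 0.2123.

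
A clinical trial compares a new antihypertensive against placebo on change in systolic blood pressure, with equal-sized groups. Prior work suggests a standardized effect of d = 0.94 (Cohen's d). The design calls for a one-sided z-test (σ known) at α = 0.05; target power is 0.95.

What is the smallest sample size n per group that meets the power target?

Set Φ(δ − 1.645) = 0.95; then δ − 1.645 = Φ⁻¹(0.95) = 1.645, giving δ = 3.290.
δ = d·√(n/2) ⇒ n = 2(δ/d)² = 2 × (3.290 / 0.94)² = 24.50.
Rounding up, n = 25 per group.

n = 25 per group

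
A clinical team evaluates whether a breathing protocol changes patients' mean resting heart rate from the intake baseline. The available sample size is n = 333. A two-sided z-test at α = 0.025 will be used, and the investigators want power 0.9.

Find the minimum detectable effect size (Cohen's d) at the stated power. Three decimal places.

Need Φ(δ − 2.241) = 0.9, so δ = 2.241 + 1.282 = 3.523.
(Lower-tail contribution to power is negligible for δ > 0.)
δ = d·√n ⇒ d = δ/√n = 3.523/√333 = 0.1931.

d ≈ 0.193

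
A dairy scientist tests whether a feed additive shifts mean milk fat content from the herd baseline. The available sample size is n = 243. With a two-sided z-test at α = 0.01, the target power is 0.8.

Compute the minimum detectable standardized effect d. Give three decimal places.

Required noncentrality: δ = z_{0.005} + z_{0.20} = 2.576 + 0.842 = 3.417.
(The second rejection-region term Φ(−δ − z_{α/2}) is negligible and dropped.)
δ = d·√n ⇒ d = δ/√n = 3.417/√243 = 0.2192.

d ≈ 0.219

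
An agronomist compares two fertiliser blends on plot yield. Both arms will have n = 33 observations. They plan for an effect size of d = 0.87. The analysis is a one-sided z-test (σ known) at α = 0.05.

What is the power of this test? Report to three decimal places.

Noncentrality parameter: δ = d·√(n/2) = 0.87 × √(33/2) = 3.5340
One-sided α = 0.05 → critical value z_{0.05} = 1.645.
Power = Φ(δ − 1.645) = Φ(1.889) = 0.9706.

Power ≈ 0.971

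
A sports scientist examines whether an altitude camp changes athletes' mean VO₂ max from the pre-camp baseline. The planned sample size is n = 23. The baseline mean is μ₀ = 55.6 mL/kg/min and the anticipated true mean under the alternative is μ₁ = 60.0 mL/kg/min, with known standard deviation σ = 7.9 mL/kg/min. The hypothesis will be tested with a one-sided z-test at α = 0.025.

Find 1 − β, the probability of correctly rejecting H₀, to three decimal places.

Standardized effect: d = |μ₁ − μ₀| / σ = |60.0 − 55.6| / 7.9 = 0.5570
Noncentrality parameter: δ = d·√n = 0.5570 × √23 = 2.6711
One-sided α = 0.025 → critical value z_{0.025} = 1.960.
Power = Φ(δ − 1.960) = Φ(0.711) = 0.7615.

Power ≈ 0.761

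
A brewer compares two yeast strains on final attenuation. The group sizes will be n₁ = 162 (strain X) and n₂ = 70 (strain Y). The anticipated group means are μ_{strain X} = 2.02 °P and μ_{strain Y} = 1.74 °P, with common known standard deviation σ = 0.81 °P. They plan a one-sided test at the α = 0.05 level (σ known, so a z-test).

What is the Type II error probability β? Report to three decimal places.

β ≈ 0.220

Standardized effect: d = |μ_{strain X} − μ_{strain Y}| / σ = |2.02 − 1.74| / 0.81 = 0.3457
Noncentrality parameter: δ = d / √(1/n₁ + 1/n₂) = 0.3457 / √(1/162 + 1/70) = 2.4168
Critical value for a one-sided test at α = 0.05: z_α = 1.645.
Power = P(Z > 1.645 − δ) = Φ(0.772) = 0.7799.
Type II error: β = 1 − power = 1 − 0.7799 = 0.2201.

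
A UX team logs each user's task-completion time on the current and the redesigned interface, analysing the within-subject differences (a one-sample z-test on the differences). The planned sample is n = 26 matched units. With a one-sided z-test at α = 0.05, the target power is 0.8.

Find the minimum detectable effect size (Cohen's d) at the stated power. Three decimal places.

Required noncentrality: δ = z_{0.05} + z_{0.20} = 1.645 + 0.842 = 2.486.
δ = d·√n ⇒ d = δ/√n = 2.486/√26 = 0.4876.

d ≈ 0.488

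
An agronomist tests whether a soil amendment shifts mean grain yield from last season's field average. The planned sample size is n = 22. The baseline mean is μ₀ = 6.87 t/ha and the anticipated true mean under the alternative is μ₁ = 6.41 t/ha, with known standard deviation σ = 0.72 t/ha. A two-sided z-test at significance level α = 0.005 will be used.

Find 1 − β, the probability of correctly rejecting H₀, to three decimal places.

Power ≈ 0.575

Standardized effect: d = |μ₁ − μ₀| / σ = |6.41 − 6.87| / 0.72 = 0.6389
Noncentrality parameter: δ = d·√n = 0.6389 × √22 = 2.9967
Two-sided α = 0.005 → critical value z_{0.0025} = 2.807.
Power = Φ(δ − 2.807) + Φ(−δ − 2.807) = Φ(0.190) + Φ(-5.804) = 0.5752 + 0.0000 = 0.5752.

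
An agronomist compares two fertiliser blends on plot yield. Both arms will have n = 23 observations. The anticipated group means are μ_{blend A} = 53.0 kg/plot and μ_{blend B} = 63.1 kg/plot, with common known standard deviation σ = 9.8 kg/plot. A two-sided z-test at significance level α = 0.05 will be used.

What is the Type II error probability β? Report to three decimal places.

β ≈ 0.062

Standardized effect: d = |μ_{blend A} − μ_{blend B}| / σ = |53.0 − 63.1| / 9.8 = 1.0306
Noncentrality parameter: δ = d·√(n/2) = 1.0306 × √(23/2) = 3.4950
Critical value for a two-sided test at α = 0.05: z_{α/2} = 1.960.
Power = Φ(δ − 1.960) + Φ(−δ − 1.960) = Φ(1.535) + Φ(-5.455) = 0.9376 + 0.0000 = 0.9376.
Type II error: β = 1 − power = 1 − 0.9376 = 0.0624.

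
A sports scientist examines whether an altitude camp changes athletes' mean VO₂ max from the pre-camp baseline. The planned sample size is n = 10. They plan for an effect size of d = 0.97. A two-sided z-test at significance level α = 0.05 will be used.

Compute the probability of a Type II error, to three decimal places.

Noncentrality parameter: δ = d·√n = 0.97 × √10 = 3.0674
Two-sided α = 0.05 → critical value z_{0.025} = 1.960.
Power = Φ(δ − 1.960) + Φ(−δ − 1.960) = Φ(1.107) + Φ(-5.027) = 0.8659 + 0.0000 = 0.8659.
Type II error: β = 1 − power = 1 − 0.8659 = 0.1341.

β ≈ 0.134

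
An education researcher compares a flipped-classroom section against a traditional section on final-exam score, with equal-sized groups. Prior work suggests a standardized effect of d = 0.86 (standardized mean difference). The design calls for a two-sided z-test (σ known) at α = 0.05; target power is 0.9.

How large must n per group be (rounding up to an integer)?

n = 29 per group

For power 0.9 need Φ(δ − z_{0.025}) = 0.9, so δ = z_{0.025} + z_{0.10} = 1.960 + 1.282 = 3.242.
(Ignoring the negligible lower-tail rejection probability gives the usual closed-form inversion.)
δ = d·√(n/2) ⇒ n = 2(δ/d)² = 2 × (3.242 / 0.86)² = 28.41.
Rounding up, n = 29 per group.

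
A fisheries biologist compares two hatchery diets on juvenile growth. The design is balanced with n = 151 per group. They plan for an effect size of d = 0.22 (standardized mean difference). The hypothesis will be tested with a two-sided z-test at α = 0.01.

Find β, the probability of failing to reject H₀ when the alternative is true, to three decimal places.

Noncentrality parameter: δ = d·√(n/2) = 0.22 × √(151/2) = 1.9116
Two-sided α = 0.01 → critical value z_{0.005} = 2.576.
Power = Φ(δ − 2.576) + Φ(−δ − 2.576) = Φ(-0.664) + Φ(-4.487) = 0.2533 + 0.0000 = 0.2533.
Type II error: β = 1 − power = 1 − 0.2533 = 0.7467.

β ≈ 0.747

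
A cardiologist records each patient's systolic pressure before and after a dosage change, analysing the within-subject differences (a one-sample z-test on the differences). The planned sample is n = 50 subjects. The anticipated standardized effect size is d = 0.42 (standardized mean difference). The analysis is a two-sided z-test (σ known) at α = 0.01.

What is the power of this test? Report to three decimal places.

Noncentrality parameter: δ = d·√n = 0.42 × √50 = 2.9698
Critical value for a two-sided test at α = 0.01: z_{α/2} = 2.576.
Power = Φ(δ − 2.576) + Φ(−δ − 2.576) = Φ(0.394) + Φ(-5.546) = 0.6532 + 0.0000 = 0.6532.

Power ≈ 0.653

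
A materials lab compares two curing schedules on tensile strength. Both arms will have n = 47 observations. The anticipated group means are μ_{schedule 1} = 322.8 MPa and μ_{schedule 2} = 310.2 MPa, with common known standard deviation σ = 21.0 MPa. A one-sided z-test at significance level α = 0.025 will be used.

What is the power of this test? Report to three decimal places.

Power ≈ 0.829

Standardized effect: d = |μ_{schedule 1} − μ_{schedule 2}| / σ = |322.8 − 310.2| / 21.0 = 0.6000
Noncentrality parameter: δ = d·√(n/2) = 0.6000 × √(47/2) = 2.9086
One-sided α = 0.025 → critical value z_{0.025} = 1.960.
Power = P(Z > 1.960 − δ) = Φ(0.949) = 0.8286.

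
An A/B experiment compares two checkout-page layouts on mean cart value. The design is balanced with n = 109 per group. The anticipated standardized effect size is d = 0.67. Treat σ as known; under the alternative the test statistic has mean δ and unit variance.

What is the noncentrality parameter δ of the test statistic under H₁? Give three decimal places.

δ = d·√(n/2) = 0.67 × √(109/2) = 4.9462

δ ≈ 4.946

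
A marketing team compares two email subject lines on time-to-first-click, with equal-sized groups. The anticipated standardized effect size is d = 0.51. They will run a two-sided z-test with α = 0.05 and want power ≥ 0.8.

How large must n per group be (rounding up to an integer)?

n = 61 per group

For power 0.8 need Φ(δ − z_{0.025}) = 0.8, so δ = z_{0.025} + z_{0.20} = 1.960 + 0.842 = 2.802.
(The Φ(−δ − z_{α/2}) term is vanishingly small for δ > 0 and is dropped in the standard sample-size formula.)
δ = d·√(n/2) ⇒ n = 2(δ/d)² = 2 × (2.802 / 0.51)² = 60.35.
Rounding up, n = 61 per group.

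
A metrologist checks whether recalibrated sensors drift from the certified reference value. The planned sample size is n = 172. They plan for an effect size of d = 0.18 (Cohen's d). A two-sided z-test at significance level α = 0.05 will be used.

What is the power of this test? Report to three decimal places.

Power ≈ 0.656

Noncentrality parameter: δ = d·√n = 0.18 × √172 = 2.3607
Two-sided α = 0.05 → critical value z_{0.025} = 1.960.
Power = Φ(δ − 1.960) + Φ(−δ − 1.960) = Φ(0.401) + Φ(-4.321) = 0.6557 + 0.0000 = 0.6557.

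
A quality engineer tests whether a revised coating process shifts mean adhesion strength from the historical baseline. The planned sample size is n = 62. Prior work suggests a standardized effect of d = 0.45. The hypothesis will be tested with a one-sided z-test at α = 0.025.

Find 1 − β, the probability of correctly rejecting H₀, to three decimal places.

Noncentrality parameter: δ = d·√n = 0.45 × √62 = 3.5433
One-sided α = 0.025 → critical value z_{0.025} = 1.960.
Power = P(Z > 1.960 − δ) = Φ(1.583) = 0.9433.

Power ≈ 0.943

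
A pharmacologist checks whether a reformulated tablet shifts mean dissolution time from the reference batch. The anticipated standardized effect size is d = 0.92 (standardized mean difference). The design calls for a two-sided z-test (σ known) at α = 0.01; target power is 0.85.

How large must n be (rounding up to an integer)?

Set Φ(δ − 2.576) = 0.85; then δ − 2.576 = Φ⁻¹(0.85) = 1.036, giving δ = 3.612.
(The Φ(−δ − z_{α/2}) term is vanishingly small for δ > 0 and is dropped in the standard sample-size formula.)
δ = d·√n ⇒ n = (δ/d)² = (3.612 / 0.92)² = 15.42.
Rounding up, n = 16.

n = 16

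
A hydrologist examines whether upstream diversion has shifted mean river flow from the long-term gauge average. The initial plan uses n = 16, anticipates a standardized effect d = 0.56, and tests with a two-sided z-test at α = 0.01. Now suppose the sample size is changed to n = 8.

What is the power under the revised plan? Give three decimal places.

Power ≈ 0.161

With n = 8: δ = d·√n = 0.56 × √8 = 1.5839. Critical value z_{0.005} = 2.576.
Revised power = Φ(δ − 2.576) + Φ(−δ − 2.576) = Φ(-0.992) + Φ(-4.160) = 0.1606 + 0.0000 = 0.1606.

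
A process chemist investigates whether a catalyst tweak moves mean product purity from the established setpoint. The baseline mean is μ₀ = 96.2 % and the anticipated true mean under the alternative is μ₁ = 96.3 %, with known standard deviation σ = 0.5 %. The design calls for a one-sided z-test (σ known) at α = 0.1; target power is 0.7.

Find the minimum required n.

n = 82

Standardized effect: d = |μ₁ − μ₀| / σ = |96.3 − 96.2| / 0.5 = 0.2000
Set Φ(δ − 1.282) = 0.7; then δ − 1.282 = Φ⁻¹(0.7) = 0.524, giving δ = 1.806.
δ = d·√n ⇒ n = (δ/d)² = (1.806 / 0.2000)² = 81.54.
Round up to the next whole unit.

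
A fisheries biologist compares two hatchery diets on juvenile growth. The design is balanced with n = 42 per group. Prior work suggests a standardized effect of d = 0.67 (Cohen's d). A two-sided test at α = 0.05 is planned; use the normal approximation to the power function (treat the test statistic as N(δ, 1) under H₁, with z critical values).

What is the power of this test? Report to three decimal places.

Power ≈ 0.867

Noncentrality parameter: δ = d·√(n/2) = 0.67 × √(42/2) = 3.0703
Critical value for a two-sided test at α = 0.05: z_{α/2} = 1.960.
Power = Φ(δ − 1.960) + Φ(−δ − 1.960) = Φ(1.110) + Φ(-5.030) = 0.8666 + 0.0000 = 0.8666.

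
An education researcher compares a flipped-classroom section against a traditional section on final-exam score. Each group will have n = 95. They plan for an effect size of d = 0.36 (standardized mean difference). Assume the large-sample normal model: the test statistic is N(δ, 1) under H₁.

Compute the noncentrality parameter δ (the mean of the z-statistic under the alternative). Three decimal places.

The noncentrality parameter scales effect size by the design's sample-size factor: δ = d·√(n/2) = 0.36 × √(95/2) = 2.4811

δ ≈ 2.481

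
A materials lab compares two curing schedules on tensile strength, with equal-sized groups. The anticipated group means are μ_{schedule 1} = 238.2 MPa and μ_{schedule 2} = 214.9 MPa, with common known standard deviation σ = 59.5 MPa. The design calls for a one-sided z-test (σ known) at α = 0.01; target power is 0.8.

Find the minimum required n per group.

Standardized effect: d = |μ_{schedule 1} − μ_{schedule 2}| / σ = |238.2 − 214.9| / 59.5 = 0.3916
Set Φ(δ − 2.326) = 0.8; then δ − 2.326 = Φ⁻¹(0.8) = 0.842, giving δ = 3.168.
δ = d·√(n/2) ⇒ n = 2(δ/d)² = 2 × (3.168 / 0.3916)² = 130.89.
Round up to the next whole unit.

n = 131 per group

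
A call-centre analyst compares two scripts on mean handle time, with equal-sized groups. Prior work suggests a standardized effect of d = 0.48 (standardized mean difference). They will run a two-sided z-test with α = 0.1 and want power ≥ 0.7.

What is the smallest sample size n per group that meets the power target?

n = 41 per group

Set Φ(δ − 1.645) = 0.7; then δ − 1.645 = Φ⁻¹(0.7) = 0.524, giving δ = 2.169.
(For δ > 0 the lower-tail rejection region contributes negligibly to power, so the one-term inversion is standard.)
δ = d·√(n/2) ⇒ n = 2(δ/d)² = 2 × (2.169 / 0.48)² = 40.85.
Round up to the next whole unit.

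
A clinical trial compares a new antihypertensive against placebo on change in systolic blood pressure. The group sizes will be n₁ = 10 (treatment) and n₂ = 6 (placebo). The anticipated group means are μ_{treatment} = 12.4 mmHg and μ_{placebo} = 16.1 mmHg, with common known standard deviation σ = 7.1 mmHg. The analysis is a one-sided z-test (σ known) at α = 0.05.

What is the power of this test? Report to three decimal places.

Power ≈ 0.262

Standardized effect: d = |μ_{treatment} − μ_{placebo}| / σ = |12.4 − 16.1| / 7.1 = 0.5211
Noncentrality parameter: δ = d / √(1/n₁ + 1/n₂) = 0.5211 / √(1/10 + 1/6) = 1.0092
Critical value for a one-sided test at α = 0.05: z_α = 1.645.
Power = P(Z > 1.645 − δ) = Φ(-0.636) = 0.2625.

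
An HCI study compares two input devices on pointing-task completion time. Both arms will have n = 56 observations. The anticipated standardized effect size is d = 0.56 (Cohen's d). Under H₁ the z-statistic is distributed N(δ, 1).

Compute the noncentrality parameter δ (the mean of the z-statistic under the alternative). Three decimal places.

The noncentrality parameter scales effect size by the design's sample-size factor: δ = d·√(n/2) = 0.56 × √(56/2) = 2.9632

δ ≈ 2.963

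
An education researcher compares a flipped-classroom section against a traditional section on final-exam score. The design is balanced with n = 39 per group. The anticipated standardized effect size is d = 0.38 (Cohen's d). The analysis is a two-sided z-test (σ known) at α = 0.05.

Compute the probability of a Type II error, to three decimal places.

Noncentrality parameter: δ = d·√(n/2) = 0.38 × √(39/2) = 1.6780
Critical value for a two-sided test at α = 0.05: z_{α/2} = 1.960.
Power = Φ(δ − 1.960) + Φ(−δ − 1.960) = Φ(-0.282) + Φ(-3.638) = 0.3890 + 0.0001 = 0.3891.
Type II error: β = 1 − power = 1 − 0.3891 = 0.6109.

β ≈ 0.611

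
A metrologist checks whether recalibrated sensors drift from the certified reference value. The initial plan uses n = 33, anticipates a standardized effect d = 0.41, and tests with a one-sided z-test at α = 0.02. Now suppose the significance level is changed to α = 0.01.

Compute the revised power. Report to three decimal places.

δ = d·√n = 0.41 × √33 = 2.3553 (unchanged). New critical value: z_{0.01} = 2.326.
Revised power = Φ(δ − 2.326) = Φ(0.029) = 0.5115.

Power ≈ 0.512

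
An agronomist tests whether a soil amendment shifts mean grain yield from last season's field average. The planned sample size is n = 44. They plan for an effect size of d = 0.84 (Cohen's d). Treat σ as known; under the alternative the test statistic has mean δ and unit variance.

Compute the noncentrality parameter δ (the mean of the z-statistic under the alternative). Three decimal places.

δ = d·√n = 0.84 × √44 = 5.5719

δ ≈ 5.572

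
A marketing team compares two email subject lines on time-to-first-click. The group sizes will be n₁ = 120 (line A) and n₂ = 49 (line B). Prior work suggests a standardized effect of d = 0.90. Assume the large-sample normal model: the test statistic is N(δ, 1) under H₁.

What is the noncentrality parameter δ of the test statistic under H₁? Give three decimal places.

The noncentrality parameter scales effect size by the design's sample-size factor: δ = d / √(1/n₁ + 1/n₂) = 0.90 / √(1/120 + 1/49) = 5.3087

δ ≈ 5.309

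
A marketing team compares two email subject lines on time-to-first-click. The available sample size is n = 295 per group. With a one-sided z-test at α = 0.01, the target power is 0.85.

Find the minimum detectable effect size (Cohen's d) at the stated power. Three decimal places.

Required noncentrality: δ = z_{0.01} + z_{0.15} = 2.326 + 1.036 = 3.363.
δ = d·√(n/2) ⇒ d = δ/√(n/2) = 3.363/√(295/2) = 0.2769.

d ≈ 0.277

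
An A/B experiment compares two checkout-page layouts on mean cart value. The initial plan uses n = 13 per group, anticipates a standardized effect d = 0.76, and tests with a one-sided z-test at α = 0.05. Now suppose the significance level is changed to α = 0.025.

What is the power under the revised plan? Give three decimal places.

Power ≈ 0.491

δ = d·√(n/2) = 0.76 × √(13/2) = 1.9376 (unchanged). New critical value: z_{0.025} = 1.960.
Revised power = P(Z > 1.960 − δ) = Φ(-0.022) = 0.4911.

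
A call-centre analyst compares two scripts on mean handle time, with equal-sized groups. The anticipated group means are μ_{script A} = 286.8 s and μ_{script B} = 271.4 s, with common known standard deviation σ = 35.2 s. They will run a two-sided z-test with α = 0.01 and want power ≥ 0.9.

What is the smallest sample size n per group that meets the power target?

Standardized effect: d = |μ_{script A} − μ_{script B}| / σ = |286.8 − 271.4| / 35.2 = 0.4375
For power 0.9 need Φ(δ − z_{0.005}) = 0.9, so δ = z_{0.005} + z_{0.10} = 2.576 + 1.282 = 3.857.
(Ignoring the negligible lower-tail rejection probability gives the usual closed-form inversion.)
δ = d·√(n/2) ⇒ n = 2(δ/d)² = 2 × (3.857 / 0.4375)² = 155.47.
Rounding up, n = 156 per group.

n = 156 per group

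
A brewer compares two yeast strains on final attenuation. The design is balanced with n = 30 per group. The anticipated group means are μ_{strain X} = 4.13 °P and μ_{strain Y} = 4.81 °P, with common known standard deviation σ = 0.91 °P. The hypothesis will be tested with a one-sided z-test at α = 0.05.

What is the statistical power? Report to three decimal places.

Power ≈ 0.894

Standardized effect: d = |μ_{strain X} − μ_{strain Y}| / σ = |4.13 − 4.81| / 0.91 = 0.7473
Noncentrality parameter: δ = d·√(n/2) = 0.7473 × √(30/2) = 2.8941
One-sided α = 0.05 → critical value z_{0.05} = 1.645.
Power = P(Z > 1.645 − δ) = Φ(1.249) = 0.8942.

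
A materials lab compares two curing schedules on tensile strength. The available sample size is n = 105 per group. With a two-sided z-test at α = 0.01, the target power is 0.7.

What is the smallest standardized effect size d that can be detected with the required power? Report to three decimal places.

d ≈ 0.428

Need Φ(δ − 2.576) = 0.7, so δ = 2.576 + 0.524 = 3.100.
(Lower-tail contribution to power is negligible for δ > 0.)
δ = d·√(n/2) ⇒ d = δ/√(n/2) = 3.100/√(105/2) = 0.4279.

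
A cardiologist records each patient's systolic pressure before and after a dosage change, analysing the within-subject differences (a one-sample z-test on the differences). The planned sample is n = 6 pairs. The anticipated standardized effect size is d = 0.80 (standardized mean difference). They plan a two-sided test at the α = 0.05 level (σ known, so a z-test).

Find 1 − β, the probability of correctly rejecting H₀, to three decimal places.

Power ≈ 0.500

Noncentrality parameter: δ = d·√n = 0.80 × √6 = 1.9596
Critical value for a two-sided test at α = 0.05: z_{α/2} = 1.960.
Power = Φ(δ − 1.960) + Φ(−δ − 1.960) = Φ(0.000) + Φ(-3.920) = 0.4999 + 0.0000 = 0.4999.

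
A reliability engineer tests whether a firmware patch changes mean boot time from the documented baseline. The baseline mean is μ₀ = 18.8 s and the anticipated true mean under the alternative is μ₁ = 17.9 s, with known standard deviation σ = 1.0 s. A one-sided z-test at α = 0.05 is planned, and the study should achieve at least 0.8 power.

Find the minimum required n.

Standardized effect: d = |μ₁ − μ₀| / σ = |17.9 − 18.8| / 1.0 = 0.9000
Set Φ(δ − 1.645) = 0.8; then δ − 1.645 = Φ⁻¹(0.8) = 0.842, giving δ = 2.486.
δ = d·√n ⇒ n = (δ/d)² = (2.486 / 0.9000)² = 7.63.
Round up to the next whole unit.

n = 8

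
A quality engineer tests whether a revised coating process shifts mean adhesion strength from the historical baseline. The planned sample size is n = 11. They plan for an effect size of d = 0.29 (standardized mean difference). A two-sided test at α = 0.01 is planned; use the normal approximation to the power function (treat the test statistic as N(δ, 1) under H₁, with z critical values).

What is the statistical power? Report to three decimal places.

Noncentrality parameter: δ = d·√n = 0.29 × √11 = 0.9618
Two-sided α = 0.01 → critical value z_{0.005} = 2.576.
Power = Φ(δ − 2.576) + Φ(−δ − 2.576) = Φ(-1.614) + Φ(-3.538) = 0.0533 + 0.0002 = 0.0535.

Power ≈ 0.053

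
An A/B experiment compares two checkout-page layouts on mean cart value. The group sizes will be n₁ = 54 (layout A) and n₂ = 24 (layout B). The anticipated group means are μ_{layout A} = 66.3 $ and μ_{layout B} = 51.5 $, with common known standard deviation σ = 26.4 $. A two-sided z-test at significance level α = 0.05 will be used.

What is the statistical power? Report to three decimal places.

Power ≈ 0.627

Standardized effect: d = |μ_{layout A} − μ_{layout B}| / σ = |66.3 − 51.5| / 26.4 = 0.5606
Noncentrality parameter: δ = d / √(1/n₁ + 1/n₂) = 0.5606 / √(1/54 + 1/24) = 2.2851
Two-sided α = 0.05 → critical value z_{0.025} = 1.960.
Power = Φ(δ − 1.960) + Φ(−δ − 1.960) = Φ(0.325) + Φ(-4.245) = 0.6275 + 0.0000 = 0.6275.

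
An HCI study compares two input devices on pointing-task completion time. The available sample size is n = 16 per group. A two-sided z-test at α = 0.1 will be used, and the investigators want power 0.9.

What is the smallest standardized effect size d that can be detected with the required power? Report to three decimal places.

d ≈ 1.035

Need Φ(δ − 1.645) = 0.9, so δ = 1.645 + 1.282 = 2.926.
(Lower-tail contribution to power is negligible for δ > 0.)
δ = d·√(n/2) ⇒ d = δ/√(n/2) = 2.926/√(16/2) = 1.0346.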